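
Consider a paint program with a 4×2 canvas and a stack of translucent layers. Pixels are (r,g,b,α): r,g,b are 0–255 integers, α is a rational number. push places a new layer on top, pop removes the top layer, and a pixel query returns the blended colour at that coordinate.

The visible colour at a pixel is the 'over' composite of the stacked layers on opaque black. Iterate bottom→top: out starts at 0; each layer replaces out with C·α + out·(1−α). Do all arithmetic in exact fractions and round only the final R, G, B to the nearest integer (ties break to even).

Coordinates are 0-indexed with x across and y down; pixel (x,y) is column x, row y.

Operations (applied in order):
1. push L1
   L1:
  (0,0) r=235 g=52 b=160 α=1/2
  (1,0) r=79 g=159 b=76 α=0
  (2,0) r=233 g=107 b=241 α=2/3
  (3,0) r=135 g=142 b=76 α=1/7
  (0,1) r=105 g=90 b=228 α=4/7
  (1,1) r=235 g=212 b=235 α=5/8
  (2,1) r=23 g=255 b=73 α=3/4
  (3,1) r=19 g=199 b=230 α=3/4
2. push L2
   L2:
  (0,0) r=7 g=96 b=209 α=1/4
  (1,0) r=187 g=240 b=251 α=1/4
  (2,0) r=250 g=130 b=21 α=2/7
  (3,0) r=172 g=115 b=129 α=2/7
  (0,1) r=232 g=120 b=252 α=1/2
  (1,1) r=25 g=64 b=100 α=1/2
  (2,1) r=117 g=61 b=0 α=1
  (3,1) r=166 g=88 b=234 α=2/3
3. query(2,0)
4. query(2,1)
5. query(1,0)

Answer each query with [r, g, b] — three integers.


(2,0) stack=L1,L2; from [0,0,0]:
L1 α=2/3: [466/3, 214/3, 482/3]
L2 α=2/7: [3830/21, 1850/21, 2536/21]
= [182, 88, 121]

query (2,1) [L1,L2] — begin 0,0,0
L1 α=3/4: [69/4, 765/4, 219/4]
L2 α=1: [117, 61, 0]
rounded: [117, 61, 0]

at x=1,y=0 over L1,L2:
after L1 α=0: [0, 0, 0]
after L2 α=1/4: [187/4, 60, 251/4]
rounded: [47, 60, 63]


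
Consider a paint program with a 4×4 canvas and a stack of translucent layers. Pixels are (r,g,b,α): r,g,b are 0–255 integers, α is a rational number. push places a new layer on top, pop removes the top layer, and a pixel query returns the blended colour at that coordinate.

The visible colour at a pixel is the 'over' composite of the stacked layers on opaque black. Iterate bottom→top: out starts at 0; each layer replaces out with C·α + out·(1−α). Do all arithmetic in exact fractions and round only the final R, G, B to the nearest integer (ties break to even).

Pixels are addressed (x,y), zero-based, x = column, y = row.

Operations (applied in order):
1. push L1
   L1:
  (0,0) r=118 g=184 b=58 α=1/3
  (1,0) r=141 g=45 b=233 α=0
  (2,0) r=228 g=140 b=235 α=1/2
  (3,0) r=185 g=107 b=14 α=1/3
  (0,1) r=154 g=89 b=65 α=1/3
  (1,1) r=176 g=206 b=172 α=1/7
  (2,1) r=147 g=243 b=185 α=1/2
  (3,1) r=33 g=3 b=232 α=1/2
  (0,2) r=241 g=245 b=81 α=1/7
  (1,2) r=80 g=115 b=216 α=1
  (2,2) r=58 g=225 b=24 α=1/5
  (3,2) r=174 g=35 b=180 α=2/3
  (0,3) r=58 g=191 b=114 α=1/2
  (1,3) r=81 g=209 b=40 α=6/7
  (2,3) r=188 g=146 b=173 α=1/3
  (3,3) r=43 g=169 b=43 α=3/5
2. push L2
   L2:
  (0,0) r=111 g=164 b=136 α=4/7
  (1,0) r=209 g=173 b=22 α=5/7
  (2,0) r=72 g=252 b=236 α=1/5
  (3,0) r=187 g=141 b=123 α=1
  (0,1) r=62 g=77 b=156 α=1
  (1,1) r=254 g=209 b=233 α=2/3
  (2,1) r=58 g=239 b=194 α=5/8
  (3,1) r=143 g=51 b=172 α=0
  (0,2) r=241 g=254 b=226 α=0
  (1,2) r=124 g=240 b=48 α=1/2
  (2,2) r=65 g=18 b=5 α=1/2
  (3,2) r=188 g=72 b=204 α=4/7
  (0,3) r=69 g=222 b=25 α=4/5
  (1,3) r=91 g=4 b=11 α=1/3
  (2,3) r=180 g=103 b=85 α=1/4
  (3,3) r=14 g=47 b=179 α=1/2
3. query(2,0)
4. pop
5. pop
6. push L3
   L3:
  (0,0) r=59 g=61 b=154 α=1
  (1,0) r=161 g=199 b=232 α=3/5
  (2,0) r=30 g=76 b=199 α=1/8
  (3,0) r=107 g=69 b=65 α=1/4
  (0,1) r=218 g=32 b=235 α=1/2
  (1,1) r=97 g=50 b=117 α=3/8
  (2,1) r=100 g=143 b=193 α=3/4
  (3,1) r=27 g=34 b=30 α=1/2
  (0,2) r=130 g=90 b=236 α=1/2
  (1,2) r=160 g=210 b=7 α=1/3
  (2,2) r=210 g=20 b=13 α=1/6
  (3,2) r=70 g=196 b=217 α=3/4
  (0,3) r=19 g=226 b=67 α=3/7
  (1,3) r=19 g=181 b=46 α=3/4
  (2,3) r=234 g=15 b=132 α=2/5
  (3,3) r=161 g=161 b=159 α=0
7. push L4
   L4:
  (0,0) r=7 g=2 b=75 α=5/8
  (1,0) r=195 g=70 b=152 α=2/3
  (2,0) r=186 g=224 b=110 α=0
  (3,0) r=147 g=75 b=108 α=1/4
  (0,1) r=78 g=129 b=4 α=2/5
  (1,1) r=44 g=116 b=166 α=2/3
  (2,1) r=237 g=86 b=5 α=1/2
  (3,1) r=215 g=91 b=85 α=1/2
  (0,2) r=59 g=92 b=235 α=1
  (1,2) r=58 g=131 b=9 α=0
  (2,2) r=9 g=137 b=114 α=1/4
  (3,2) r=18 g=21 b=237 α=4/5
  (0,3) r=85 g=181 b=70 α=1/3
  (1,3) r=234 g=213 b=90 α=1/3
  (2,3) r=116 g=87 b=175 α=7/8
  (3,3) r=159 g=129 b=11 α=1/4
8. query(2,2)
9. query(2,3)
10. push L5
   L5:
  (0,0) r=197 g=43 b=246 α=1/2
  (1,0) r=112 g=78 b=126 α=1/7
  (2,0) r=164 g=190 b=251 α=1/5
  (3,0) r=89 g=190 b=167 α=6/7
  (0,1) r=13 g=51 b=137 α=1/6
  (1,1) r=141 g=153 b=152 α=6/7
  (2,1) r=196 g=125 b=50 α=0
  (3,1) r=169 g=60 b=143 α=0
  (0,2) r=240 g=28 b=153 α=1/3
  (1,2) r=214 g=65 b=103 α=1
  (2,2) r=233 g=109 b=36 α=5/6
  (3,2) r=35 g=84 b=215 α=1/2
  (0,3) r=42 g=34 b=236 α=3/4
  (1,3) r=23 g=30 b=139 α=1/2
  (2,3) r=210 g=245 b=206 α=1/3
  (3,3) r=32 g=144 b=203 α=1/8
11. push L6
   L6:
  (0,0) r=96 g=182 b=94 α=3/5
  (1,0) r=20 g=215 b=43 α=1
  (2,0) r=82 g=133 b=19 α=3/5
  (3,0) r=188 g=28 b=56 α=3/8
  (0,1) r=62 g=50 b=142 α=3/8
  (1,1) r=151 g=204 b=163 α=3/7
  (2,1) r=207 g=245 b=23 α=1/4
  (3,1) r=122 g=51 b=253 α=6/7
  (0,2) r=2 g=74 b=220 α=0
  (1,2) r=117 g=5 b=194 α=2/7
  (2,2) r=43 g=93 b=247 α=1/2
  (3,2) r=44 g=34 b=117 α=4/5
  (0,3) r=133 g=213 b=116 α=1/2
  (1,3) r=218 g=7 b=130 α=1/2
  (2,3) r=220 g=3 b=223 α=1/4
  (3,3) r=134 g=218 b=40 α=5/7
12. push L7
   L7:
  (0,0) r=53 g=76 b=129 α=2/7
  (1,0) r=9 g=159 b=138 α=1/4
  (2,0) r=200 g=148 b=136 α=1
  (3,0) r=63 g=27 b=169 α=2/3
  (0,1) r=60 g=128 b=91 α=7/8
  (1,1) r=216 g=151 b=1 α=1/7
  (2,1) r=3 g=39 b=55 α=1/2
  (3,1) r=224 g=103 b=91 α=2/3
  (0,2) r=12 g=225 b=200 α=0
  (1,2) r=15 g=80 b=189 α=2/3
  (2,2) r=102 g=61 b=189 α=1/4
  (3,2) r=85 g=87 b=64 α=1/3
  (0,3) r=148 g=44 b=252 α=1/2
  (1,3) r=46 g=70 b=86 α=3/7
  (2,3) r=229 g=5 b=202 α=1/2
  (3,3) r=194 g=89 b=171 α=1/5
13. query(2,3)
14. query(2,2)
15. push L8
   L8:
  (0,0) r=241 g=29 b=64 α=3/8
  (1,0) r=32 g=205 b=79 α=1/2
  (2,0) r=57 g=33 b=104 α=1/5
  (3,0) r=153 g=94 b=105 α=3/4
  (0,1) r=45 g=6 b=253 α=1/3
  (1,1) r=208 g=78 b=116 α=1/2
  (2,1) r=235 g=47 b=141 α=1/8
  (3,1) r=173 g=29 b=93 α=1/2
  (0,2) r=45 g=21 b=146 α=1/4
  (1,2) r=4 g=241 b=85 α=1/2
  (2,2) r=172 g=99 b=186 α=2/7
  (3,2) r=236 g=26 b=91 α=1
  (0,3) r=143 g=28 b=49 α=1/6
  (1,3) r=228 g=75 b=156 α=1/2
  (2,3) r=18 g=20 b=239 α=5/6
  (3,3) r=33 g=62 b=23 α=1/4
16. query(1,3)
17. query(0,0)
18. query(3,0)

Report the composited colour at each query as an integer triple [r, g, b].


query (2,0) [L1,L2] — begin 0,0,0
L1 α=1/2: [114, 70, 235/2]
L2 α=1/5: [528/5, 532/5, 706/5]
rounded: [106, 106, 141]

query (2,2) [L3,L4] — begin 0,0,0
+L3 (α=1/6) → [35, 10/3, 13/6]
+L4 (α=1/4) → [57/2, 147/4, 241/8]
= [28, 37, 30]

query (2,3) [L3,L4] — begin 0,0,0
+L3 (α=2/5) → [468/5, 6, 264/5]
+L4 (α=7/8) → [566/5, 615/8, 6389/40]
rounded: [113, 77, 160]

(2,3) stack=L3,L4,L5,L6,L7; from [0,0,0]:
L3 α=2/5: [468/5, 6, 264/5]
L4 α=7/8: [566/5, 615/8, 6389/40]
L5 α=1/3: [2182/15, 1595/12, 3503/20]
L6 α=1/4: [1641/10, 1607/16, 14969/80]
L7 α=1/2: [3931/20, 1687/32, 31129/160]
rounded: [197, 53, 195]

query (2,2) [L3,L4,L5,L6,L7] — begin 0,0,0
L3 α=1/6: [35, 10/3, 13/6]
L4 α=1/4: [57/2, 147/4, 241/8]
L5 α=5/6: [2387/12, 2327/24, 1681/48]
L6 α=1/2: [2903/24, 4559/48, 13537/96]
L7 α=1/4: [3719/32, 5535/64, 19585/128]
rounded: [116, 86, 153]

at x=1,y=3 over L3,L4,L5,L6,L7,L8:
+L3 (α=3/4) → [57/4, 543/4, 69/2]
+L4 (α=1/3) → [175/2, 323/2, 53]
+L5 (α=1/2) → [221/4, 383/4, 96]
+L6 (α=1/2) → [1093/8, 411/8, 113]
+L7 (α=3/7) → [1369/14, 831/14, 710/7]
+L8 (α=1/2) → [4561/28, 1881/28, 901/7]
= [163, 67, 129]

at x=0,y=0 over L3,L4,L5,L6,L7,L8:
L3 α=1: [59, 61, 154]
L4 α=5/8: [53/2, 193/8, 837/8]
L5 α=1/2: [447/4, 537/16, 2805/16]
L6 α=3/5: [1023/10, 981/8, 5061/40]
L7 α=2/7: [1235/14, 6121/56, 7125/56]
L8 α=3/8: [16297/112, 35477/448, 46377/448]
→ [146, 79, 104]

at x=3,y=0 over L3,L4,L5,L6,L7,L8:
+L3 (α=1/4) → [107/4, 69/4, 65/4]
+L4 (α=1/4) → [909/16, 507/16, 627/16]
+L5 (α=6/7) → [9453/112, 18747/112, 16659/112]
+L6 (α=3/8) → [110433/896, 103143/896, 102111/896]
+L7 (α=2/3) → [74443/896, 50509/896, 404959/2688]
+L8 (α=3/4) → [485707/3584, 303181/3584, 1251679/10752]
→ [136, 85, 116]


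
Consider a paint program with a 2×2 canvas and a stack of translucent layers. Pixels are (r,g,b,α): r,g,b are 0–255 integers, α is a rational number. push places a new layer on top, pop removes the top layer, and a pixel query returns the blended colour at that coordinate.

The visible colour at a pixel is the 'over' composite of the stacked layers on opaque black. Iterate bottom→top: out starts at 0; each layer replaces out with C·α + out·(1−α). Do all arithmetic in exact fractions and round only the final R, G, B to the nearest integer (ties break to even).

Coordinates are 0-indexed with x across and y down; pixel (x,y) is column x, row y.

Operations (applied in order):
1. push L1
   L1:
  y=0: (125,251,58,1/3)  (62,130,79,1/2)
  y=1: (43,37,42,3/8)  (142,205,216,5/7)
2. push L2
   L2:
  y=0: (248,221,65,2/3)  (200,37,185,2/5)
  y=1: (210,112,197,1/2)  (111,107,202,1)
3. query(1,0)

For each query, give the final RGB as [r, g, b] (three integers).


(1,0) stack=L1,L2; from [0,0,0]:
after L1 α=1/2: [31, 65, 79/2]
after L2 α=2/5: [493/5, 269/5, 977/10]
rounded: [99, 54, 98]


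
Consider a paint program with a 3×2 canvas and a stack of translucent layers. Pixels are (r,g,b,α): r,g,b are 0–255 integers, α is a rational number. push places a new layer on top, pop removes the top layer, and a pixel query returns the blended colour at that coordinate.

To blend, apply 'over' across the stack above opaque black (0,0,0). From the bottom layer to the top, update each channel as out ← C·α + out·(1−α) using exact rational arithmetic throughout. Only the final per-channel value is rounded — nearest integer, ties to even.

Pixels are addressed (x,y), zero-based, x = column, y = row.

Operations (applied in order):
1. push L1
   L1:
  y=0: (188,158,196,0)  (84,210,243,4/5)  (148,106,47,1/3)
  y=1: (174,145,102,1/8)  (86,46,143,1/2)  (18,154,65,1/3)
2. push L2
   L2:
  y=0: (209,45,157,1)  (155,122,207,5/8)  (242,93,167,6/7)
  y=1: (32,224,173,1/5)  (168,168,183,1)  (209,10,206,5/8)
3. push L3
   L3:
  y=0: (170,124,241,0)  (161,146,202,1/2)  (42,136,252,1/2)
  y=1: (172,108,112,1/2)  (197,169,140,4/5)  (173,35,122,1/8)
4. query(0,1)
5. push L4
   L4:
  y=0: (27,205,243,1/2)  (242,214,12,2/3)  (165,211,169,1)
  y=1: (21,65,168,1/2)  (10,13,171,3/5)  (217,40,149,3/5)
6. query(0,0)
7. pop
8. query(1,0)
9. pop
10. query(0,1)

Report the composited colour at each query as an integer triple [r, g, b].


(0,1) stack=L1,L2,L3; from [0,0,0]:
+L1 (α=1/8) → [87/4, 145/8, 51/4]
+L2 (α=1/5) → [119/5, 593/10, 224/5]
+L3 (α=1/2) → [979/10, 1673/20, 392/5]
→ [98, 84, 78]

(0,0) stack=L1,L2,L3,L4; from [0,0,0]:
L1 α=0: [0, 0, 0]
L2 α=1: [209, 45, 157]
L3 α=0: [209, 45, 157]
L4 α=1/2: [118, 125, 200]
rounded: [118, 125, 200]

(1,0) stack=L1,L2,L3; from [0,0,0]:
+L1 (α=4/5) → [336/5, 168, 972/5]
+L2 (α=5/8) → [4883/40, 557/4, 8091/40]
+L3 (α=1/2) → [11323/80, 1141/8, 16171/80]
rounded: [142, 143, 202]

at x=0,y=1 over L1,L2:
+L1 (α=1/8) → [87/4, 145/8, 51/4]
+L2 (α=1/5) → [119/5, 593/10, 224/5]
rounded: [24, 59, 45]


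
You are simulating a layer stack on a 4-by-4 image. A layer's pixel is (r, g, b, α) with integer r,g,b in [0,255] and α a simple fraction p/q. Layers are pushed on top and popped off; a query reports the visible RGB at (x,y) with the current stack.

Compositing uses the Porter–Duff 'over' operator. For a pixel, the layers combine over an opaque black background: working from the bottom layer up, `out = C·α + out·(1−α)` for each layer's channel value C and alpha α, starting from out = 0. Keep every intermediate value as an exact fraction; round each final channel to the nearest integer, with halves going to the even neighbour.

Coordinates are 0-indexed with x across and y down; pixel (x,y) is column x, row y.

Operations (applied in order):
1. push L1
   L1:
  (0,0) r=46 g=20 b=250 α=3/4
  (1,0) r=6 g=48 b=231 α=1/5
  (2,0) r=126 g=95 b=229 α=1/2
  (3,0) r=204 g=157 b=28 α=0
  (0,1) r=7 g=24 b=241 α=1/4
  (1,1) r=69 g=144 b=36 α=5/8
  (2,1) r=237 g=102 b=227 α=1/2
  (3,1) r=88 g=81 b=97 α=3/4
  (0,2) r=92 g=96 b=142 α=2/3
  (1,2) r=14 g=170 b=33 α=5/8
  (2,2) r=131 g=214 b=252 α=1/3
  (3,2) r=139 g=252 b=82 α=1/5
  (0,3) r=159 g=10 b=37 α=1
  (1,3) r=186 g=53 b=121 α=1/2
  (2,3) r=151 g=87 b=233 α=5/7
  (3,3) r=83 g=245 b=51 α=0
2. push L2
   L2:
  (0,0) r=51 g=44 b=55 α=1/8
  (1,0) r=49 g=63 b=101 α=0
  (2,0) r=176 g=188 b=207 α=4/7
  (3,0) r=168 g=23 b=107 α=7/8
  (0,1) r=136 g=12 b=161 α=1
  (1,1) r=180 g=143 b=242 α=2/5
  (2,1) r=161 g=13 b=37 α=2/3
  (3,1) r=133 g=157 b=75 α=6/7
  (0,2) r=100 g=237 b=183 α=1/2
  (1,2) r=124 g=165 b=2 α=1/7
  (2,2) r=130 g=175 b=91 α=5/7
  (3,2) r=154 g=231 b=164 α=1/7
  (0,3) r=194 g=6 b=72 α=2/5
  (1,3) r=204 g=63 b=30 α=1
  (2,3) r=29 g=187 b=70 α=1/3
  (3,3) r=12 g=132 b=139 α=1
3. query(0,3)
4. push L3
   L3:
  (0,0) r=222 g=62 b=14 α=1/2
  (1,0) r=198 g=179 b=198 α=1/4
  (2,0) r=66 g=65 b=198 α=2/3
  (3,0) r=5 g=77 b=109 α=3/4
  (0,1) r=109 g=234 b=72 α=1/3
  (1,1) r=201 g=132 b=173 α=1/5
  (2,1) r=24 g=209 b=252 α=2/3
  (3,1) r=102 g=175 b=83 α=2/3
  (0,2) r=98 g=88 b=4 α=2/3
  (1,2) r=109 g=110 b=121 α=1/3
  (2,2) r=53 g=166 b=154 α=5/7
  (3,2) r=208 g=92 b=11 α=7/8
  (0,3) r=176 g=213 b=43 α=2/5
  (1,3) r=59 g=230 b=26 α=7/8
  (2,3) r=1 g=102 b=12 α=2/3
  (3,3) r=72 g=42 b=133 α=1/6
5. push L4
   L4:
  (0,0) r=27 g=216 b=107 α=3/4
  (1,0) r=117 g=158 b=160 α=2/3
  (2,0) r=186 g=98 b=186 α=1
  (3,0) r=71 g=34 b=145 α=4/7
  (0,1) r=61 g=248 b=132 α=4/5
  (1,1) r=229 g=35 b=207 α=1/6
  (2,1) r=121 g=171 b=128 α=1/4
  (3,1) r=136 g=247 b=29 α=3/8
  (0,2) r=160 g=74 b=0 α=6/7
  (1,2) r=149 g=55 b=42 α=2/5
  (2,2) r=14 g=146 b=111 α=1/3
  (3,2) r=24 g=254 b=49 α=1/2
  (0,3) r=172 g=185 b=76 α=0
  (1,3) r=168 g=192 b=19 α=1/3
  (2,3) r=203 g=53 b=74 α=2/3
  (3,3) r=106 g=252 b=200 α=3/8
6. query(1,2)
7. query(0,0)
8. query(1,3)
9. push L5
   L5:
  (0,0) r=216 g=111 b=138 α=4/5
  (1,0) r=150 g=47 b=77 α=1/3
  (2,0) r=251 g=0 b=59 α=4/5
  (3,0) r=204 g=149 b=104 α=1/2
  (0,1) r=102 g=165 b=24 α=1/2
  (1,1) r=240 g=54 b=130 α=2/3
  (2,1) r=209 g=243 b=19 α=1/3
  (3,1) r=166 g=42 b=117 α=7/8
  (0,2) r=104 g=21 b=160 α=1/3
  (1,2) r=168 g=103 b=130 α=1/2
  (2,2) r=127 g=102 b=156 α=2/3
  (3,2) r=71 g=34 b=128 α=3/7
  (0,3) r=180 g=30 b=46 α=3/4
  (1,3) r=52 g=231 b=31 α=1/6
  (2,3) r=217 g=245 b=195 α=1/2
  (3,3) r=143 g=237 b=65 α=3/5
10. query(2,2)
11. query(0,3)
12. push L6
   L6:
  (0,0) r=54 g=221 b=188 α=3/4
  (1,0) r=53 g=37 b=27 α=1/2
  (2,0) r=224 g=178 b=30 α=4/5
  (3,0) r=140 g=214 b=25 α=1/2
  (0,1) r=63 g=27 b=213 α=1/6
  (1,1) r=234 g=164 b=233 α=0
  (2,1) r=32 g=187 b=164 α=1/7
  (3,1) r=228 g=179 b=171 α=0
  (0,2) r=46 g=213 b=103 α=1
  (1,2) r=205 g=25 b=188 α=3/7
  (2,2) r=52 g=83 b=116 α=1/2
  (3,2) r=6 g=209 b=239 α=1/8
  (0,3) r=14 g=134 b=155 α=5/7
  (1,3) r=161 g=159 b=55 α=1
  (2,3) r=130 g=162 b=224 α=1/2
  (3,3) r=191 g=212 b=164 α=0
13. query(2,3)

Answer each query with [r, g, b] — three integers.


(0,3) stack=L1,L2; from [0,0,0]:
after L1 α=1: [159, 10, 37]
after L2 α=2/5: [173, 42/5, 51]
→ [173, 8, 51]

(1,2) stack=L1,L2,L3,L4; from [0,0,0]:
+L1 (α=5/8) → [35/4, 425/4, 165/8]
+L2 (α=1/7) → [353/14, 1605/14, 503/28]
+L3 (α=1/3) → [372/7, 2375/21, 2197/42]
+L4 (α=2/5) → [3202/35, 629/7, 3373/70]
rounded: [91, 90, 48]

(0,0) stack=L1,L2,L3,L4; from [0,0,0]:
after L1 α=3/4: [69/2, 15, 375/2]
after L2 α=1/8: [585/16, 149/8, 2735/16]
after L3 α=1/2: [4137/32, 645/16, 2959/32]
after L4 α=3/4: [6729/128, 11013/64, 13231/128]
= [53, 172, 103]

query (1,3) [L1,L2,L3,L4] — begin 0,0,0
L1 α=1/2: [93, 53/2, 121/2]
L2 α=1: [204, 63, 30]
L3 α=7/8: [617/8, 1673/8, 53/2]
L4 α=1/3: [1289/12, 2441/12, 24]
rounded: [107, 203, 24]

at x=2,y=2 over L1,L2,L3,L4,L5:
L1 α=1/3: [131/3, 214/3, 84]
L2 α=5/7: [316/3, 3053/21, 89]
L3 α=5/7: [1427/21, 23536/147, 948/7]
L4 α=1/3: [3148/63, 68534/441, 891/7]
L5 α=2/3: [19150/189, 158498/1323, 1025/7]
= [101, 120, 146]

at x=0,y=3 over L1,L2,L3,L4,L5:
after L1 α=1: [159, 10, 37]
after L2 α=2/5: [173, 42/5, 51]
after L3 α=2/5: [871/5, 2256/25, 239/5]
after L4 α=0: [871/5, 2256/25, 239/5]
after L5 α=3/4: [3571/20, 2253/50, 929/20]
= [179, 45, 46]

(2,3) stack=L1,L2,L3,L4,L5,L6; from [0,0,0]:
L1 α=5/7: [755/7, 435/7, 1165/7]
L2 α=1/3: [571/7, 2179/21, 940/7]
L3 α=2/3: [195/7, 6463/63, 1108/21]
L4 α=2/3: [3037/21, 13141/189, 4216/63]
L5 α=1/2: [3797/21, 29723/189, 16501/126]
L6 α=1/2: [6527/42, 60341/378, 44725/252]
= [155, 160, 177]


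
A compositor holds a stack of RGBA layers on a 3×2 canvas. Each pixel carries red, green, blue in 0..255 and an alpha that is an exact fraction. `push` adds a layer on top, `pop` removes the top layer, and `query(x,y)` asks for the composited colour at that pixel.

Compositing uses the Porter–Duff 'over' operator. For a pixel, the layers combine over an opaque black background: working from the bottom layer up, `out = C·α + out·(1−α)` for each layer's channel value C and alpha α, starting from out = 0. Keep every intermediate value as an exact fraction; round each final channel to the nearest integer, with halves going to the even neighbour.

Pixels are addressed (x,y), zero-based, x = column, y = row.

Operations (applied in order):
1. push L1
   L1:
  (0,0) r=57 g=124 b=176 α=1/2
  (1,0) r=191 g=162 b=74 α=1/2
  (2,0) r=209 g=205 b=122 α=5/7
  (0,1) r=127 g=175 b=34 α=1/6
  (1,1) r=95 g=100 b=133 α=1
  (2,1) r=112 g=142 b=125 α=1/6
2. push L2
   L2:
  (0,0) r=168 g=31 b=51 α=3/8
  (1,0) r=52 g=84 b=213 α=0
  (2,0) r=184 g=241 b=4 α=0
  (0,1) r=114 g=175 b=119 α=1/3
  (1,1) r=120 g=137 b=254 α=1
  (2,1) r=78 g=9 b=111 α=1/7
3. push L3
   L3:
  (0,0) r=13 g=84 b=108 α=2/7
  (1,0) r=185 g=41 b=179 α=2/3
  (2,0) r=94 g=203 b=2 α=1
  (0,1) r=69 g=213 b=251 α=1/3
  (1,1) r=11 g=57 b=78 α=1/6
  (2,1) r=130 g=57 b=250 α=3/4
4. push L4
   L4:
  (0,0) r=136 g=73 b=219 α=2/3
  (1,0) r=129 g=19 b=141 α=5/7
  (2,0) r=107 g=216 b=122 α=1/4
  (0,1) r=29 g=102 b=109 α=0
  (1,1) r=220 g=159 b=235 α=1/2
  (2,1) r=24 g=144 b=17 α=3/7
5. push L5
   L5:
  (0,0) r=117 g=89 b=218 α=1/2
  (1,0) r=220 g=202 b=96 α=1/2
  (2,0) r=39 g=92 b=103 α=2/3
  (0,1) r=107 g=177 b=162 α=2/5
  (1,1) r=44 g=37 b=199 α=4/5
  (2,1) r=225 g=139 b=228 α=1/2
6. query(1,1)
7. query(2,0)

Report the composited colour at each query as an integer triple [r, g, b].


at x=1,y=1 over L1,L2,L3,L4,L5:
L1 α=1: [95, 100, 133]
L2 α=1: [120, 137, 254]
L3 α=1/6: [611/6, 371/3, 674/3]
L4 α=1/2: [1931/12, 424/3, 1379/6]
L5 α=4/5: [4043/60, 868/15, 1231/6]
rounded: [67, 58, 205]

(2,0) stack=L1,L2,L3,L4,L5; from [0,0,0]:
after L1 α=5/7: [1045/7, 1025/7, 610/7]
after L2 α=0: [1045/7, 1025/7, 610/7]
after L3 α=1: [94, 203, 2]
after L4 α=1/4: [389/4, 825/4, 32]
after L5 α=2/3: [701/12, 1561/12, 238/3]
= [58, 130, 79]


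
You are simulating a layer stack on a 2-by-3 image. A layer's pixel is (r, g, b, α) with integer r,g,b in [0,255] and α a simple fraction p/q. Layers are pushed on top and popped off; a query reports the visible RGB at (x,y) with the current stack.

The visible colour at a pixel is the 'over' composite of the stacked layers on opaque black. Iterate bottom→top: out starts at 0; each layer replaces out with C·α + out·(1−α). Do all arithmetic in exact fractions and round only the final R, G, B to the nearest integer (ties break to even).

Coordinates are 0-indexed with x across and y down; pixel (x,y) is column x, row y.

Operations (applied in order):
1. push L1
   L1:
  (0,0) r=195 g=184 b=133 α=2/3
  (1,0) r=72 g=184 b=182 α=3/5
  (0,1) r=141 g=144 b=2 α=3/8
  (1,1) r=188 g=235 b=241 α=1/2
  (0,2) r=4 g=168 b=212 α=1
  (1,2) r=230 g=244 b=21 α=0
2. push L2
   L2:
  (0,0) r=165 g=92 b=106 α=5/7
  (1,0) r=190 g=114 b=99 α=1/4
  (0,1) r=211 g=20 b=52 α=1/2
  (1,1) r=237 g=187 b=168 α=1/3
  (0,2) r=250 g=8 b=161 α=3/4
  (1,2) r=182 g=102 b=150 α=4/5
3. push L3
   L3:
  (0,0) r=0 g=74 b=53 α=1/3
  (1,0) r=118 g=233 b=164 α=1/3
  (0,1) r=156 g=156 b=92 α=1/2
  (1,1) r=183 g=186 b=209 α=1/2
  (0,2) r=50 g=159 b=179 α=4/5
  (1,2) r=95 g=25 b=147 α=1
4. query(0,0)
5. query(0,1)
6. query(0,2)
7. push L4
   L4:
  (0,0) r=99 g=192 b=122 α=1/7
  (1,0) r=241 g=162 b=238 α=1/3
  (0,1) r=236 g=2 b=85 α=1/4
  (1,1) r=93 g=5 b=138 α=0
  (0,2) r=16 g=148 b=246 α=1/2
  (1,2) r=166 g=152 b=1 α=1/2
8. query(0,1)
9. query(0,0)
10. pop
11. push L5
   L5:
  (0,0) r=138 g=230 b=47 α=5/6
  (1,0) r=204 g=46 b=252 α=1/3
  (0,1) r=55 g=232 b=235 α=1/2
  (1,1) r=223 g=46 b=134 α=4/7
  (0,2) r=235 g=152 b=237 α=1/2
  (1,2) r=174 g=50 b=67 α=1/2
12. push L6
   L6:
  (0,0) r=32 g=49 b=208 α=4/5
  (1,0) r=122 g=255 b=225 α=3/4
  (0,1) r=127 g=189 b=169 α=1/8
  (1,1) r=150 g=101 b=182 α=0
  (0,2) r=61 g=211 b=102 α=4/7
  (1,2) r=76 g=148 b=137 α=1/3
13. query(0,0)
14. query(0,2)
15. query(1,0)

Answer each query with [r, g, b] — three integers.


query (0,0) [L1,L2,L3] — begin 0,0,0
+L1 (α=2/3) → [130, 368/3, 266/3]
+L2 (α=5/7) → [155, 2116/21, 2122/21]
+L3 (α=1/3) → [310/3, 5786/63, 5357/63]
rounded: [103, 92, 85]

query (0,1) [L1,L2,L3] — begin 0,0,0
after L1 α=3/8: [423/8, 54, 3/4]
after L2 α=1/2: [2111/16, 37, 211/8]
after L3 α=1/2: [4607/32, 193/2, 947/16]
→ [144, 96, 59]

at x=0,y=2 over L1,L2,L3:
after L1 α=1: [4, 168, 212]
after L2 α=3/4: [377/2, 48, 695/4]
after L3 α=4/5: [777/10, 684/5, 3559/20]
= [78, 137, 178]

(0,1) stack=L1,L2,L3,L4; from [0,0,0]:
L1 α=3/8: [423/8, 54, 3/4]
L2 α=1/2: [2111/16, 37, 211/8]
L3 α=1/2: [4607/32, 193/2, 947/16]
L4 α=1/4: [21373/128, 583/8, 4201/64]
rounded: [167, 73, 66]

query (0,0) [L1,L2,L3,L4] — begin 0,0,0
+L1 (α=2/3) → [130, 368/3, 266/3]
+L2 (α=5/7) → [155, 2116/21, 2122/21]
+L3 (α=1/3) → [310/3, 5786/63, 5357/63]
+L4 (α=1/7) → [719/7, 15604/147, 13276/147]
→ [103, 106, 90]

(0,0) stack=L1,L2,L3,L5,L6; from [0,0,0]:
after L1 α=2/3: [130, 368/3, 266/3]
after L2 α=5/7: [155, 2116/21, 2122/21]
after L3 α=1/3: [310/3, 5786/63, 5357/63]
after L5 α=5/6: [1190/9, 39118/189, 10081/189]
after L6 α=4/5: [2342/45, 76162/945, 167329/945]
rounded: [52, 81, 177]

(0,2) stack=L1,L2,L3,L5,L6; from [0,0,0]:
L1 α=1: [4, 168, 212]
L2 α=3/4: [377/2, 48, 695/4]
L3 α=4/5: [777/10, 684/5, 3559/20]
L5 α=1/2: [3127/20, 722/5, 8299/40]
L6 α=4/7: [14261/140, 6386/35, 41217/280]
= [102, 182, 147]

at x=1,y=0 over L1,L2,L3,L5,L6:
+L1 (α=3/5) → [216/5, 552/5, 546/5]
+L2 (α=1/4) → [799/10, 1113/10, 2133/20]
+L3 (α=1/3) → [463/5, 2278/15, 3773/30]
+L5 (α=1/3) → [1946/15, 5246/45, 7553/45]
+L6 (α=3/4) → [1859/15, 39671/180, 9482/45]
= [124, 220, 211]


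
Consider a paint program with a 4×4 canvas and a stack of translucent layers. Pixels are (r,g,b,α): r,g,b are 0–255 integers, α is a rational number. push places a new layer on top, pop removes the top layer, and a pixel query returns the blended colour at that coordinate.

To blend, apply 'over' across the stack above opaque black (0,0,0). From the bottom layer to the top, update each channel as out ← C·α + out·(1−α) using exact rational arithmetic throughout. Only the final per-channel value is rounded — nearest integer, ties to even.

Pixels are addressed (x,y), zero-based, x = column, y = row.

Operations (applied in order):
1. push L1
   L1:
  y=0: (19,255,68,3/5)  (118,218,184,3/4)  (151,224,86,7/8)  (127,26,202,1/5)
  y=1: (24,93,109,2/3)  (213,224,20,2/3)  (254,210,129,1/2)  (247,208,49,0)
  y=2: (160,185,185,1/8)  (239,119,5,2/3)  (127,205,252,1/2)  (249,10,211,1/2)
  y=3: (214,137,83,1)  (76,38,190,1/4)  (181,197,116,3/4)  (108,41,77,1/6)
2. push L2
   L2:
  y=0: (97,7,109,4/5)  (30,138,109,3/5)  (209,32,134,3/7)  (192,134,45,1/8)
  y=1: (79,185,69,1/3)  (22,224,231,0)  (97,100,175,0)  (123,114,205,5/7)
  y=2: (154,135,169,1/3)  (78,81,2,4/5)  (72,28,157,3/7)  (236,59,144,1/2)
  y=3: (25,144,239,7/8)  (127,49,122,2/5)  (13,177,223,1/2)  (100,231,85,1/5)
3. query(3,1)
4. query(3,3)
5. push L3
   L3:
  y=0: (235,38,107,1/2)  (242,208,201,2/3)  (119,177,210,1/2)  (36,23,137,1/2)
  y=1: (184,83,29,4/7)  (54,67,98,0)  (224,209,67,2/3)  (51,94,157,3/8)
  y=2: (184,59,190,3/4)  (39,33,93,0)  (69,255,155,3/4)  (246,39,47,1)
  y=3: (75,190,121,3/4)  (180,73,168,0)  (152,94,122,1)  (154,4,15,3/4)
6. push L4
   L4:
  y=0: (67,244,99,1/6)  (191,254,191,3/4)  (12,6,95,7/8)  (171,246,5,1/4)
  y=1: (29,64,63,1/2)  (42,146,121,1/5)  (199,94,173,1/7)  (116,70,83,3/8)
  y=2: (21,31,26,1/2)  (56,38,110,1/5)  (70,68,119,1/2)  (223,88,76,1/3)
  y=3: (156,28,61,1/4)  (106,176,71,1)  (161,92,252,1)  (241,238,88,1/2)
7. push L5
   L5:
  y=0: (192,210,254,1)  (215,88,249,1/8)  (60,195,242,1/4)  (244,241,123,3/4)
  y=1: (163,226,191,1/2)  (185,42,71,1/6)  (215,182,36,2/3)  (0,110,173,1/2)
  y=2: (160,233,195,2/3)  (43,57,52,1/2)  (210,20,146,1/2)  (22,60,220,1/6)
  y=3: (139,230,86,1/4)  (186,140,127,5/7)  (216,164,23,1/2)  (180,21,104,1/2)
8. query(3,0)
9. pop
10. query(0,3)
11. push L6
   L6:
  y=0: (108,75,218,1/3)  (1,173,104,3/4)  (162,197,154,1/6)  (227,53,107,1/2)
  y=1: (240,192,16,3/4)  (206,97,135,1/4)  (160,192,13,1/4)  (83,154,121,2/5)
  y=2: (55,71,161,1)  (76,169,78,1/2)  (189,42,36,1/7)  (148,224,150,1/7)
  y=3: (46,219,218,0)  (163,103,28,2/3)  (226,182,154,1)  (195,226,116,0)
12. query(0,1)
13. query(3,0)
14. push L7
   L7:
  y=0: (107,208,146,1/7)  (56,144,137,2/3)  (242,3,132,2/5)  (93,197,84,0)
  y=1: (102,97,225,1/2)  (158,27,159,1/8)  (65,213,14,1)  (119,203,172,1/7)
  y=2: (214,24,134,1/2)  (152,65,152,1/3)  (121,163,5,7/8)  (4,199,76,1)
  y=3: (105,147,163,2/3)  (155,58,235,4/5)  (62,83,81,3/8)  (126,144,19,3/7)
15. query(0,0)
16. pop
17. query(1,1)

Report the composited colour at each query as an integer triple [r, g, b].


(3,1) stack=L1,L2; from [0,0,0]:
after L1 α=0: [0, 0, 0]
after L2 α=5/7: [615/7, 570/7, 1025/7]
= [88, 81, 146]

(3,3) stack=L1,L2; from [0,0,0]:
L1 α=1/6: [18, 41/6, 77/6]
L2 α=1/5: [172/5, 155/3, 409/15]
→ [34, 52, 27]

at x=3,y=0 over L1,L2,L3,L4,L5:
+L1 (α=1/5) → [127/5, 26/5, 202/5]
+L2 (α=1/8) → [1849/40, 213/10, 1639/40]
+L3 (α=1/2) → [3289/80, 443/20, 7119/80]
+L4 (α=1/4) → [23547/320, 6249/80, 21757/320]
+L5 (α=3/4) → [257787/1280, 64089/320, 139837/1280]
= [201, 200, 109]

query (0,3) [L1,L2,L3,L4] — begin 0,0,0
+L1 (α=1) → [214, 137, 83]
+L2 (α=7/8) → [389/8, 1145/8, 439/2]
+L3 (α=3/4) → [2189/32, 5705/32, 1165/8]
+L4 (α=1/4) → [11559/128, 18011/128, 3983/32]
→ [90, 141, 124]

(0,1) stack=L1,L2,L3,L4,L6; from [0,0,0]:
after L1 α=2/3: [16, 62, 218/3]
after L2 α=1/3: [37, 103, 643/9]
after L3 α=4/7: [121, 641/7, 991/21]
after L4 α=1/2: [75, 1089/14, 1157/21]
after L6 α=3/4: [795/4, 9153/56, 2165/84]
→ [199, 163, 26]

at x=3,y=0 over L1,L2,L3,L4,L6:
L1 α=1/5: [127/5, 26/5, 202/5]
L2 α=1/8: [1849/40, 213/10, 1639/40]
L3 α=1/2: [3289/80, 443/20, 7119/80]
L4 α=1/4: [23547/320, 6249/80, 21757/320]
L6 α=1/2: [96187/640, 10489/160, 55997/640]
= [150, 66, 87]

(0,0) stack=L1,L2,L3,L4,L6,L7; from [0,0,0]:
+L1 (α=3/5) → [57/5, 153, 204/5]
+L2 (α=4/5) → [1997/25, 181/5, 2384/25]
+L3 (α=1/2) → [3936/25, 371/10, 5059/50]
+L4 (α=1/6) → [4271/30, 859/12, 6049/60]
+L6 (α=1/3) → [5891/45, 1309/18, 12589/90]
+L7 (α=1/7) → [13387/105, 1933/21, 14779/105]
rounded: [127, 92, 141]

query (1,1) [L1,L2,L3,L4,L6] — begin 0,0,0
+L1 (α=2/3) → [142, 448/3, 40/3]
+L2 (α=0) → [142, 448/3, 40/3]
+L3 (α=0) → [142, 448/3, 40/3]
+L4 (α=1/5) → [122, 446/3, 523/15]
+L6 (α=1/4) → [143, 543/4, 599/10]
rounded: [143, 136, 60]


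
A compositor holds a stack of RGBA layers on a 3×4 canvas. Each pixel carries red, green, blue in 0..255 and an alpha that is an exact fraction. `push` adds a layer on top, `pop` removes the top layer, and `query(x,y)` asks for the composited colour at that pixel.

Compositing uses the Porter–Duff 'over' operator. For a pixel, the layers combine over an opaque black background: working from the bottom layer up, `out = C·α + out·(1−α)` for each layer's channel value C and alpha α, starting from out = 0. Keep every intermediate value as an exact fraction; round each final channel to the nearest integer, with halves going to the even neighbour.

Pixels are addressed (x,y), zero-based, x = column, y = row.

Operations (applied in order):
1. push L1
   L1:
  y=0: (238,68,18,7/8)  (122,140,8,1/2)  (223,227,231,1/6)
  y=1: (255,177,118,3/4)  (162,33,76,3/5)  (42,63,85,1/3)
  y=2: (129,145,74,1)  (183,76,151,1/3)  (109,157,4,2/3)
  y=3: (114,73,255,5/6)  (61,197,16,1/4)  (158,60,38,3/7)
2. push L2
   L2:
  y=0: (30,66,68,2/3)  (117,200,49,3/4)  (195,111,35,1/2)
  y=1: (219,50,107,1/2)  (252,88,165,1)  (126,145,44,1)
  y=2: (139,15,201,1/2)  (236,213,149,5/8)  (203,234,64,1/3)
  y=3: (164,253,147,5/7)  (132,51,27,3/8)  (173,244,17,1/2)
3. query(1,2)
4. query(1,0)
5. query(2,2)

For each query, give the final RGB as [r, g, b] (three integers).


query (1,2) [L1,L2] — begin 0,0,0
L1 α=1/3: [61, 76/3, 151/3]
L2 α=5/8: [1363/8, 1141/8, 112]
rounded: [170, 143, 112]

at x=1,y=0 over L1,L2:
L1 α=1/2: [61, 70, 4]
L2 α=3/4: [103, 335/2, 151/4]
→ [103, 168, 38]

at x=2,y=2 over L1,L2:
+L1 (α=2/3) → [218/3, 314/3, 8/3]
+L2 (α=1/3) → [1045/9, 1330/9, 208/9]
rounded: [116, 148, 23]


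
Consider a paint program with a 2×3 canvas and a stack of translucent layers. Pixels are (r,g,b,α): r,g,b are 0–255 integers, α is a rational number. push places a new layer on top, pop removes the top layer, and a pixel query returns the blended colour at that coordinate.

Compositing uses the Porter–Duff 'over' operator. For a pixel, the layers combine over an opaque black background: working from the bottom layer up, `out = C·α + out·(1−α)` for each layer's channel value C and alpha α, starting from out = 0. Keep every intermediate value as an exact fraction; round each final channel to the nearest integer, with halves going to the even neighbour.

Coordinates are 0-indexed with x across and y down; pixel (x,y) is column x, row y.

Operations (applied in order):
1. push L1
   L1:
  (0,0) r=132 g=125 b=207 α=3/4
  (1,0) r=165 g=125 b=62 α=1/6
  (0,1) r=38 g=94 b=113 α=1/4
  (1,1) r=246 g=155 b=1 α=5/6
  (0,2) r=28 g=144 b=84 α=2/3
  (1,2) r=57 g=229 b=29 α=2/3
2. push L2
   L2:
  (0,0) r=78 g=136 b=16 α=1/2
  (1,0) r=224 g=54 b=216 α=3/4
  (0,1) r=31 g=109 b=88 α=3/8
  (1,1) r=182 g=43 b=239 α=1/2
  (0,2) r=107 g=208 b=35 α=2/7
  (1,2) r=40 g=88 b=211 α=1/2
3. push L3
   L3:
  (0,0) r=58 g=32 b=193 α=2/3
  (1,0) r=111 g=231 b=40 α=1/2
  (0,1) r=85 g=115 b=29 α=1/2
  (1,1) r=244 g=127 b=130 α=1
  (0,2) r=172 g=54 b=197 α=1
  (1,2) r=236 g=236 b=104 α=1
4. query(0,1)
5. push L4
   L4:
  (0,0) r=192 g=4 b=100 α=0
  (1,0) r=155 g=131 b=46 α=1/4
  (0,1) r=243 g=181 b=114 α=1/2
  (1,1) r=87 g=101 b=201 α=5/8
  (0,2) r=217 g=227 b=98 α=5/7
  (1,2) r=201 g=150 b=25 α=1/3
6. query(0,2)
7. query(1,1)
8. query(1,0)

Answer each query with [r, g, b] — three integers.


query (0,1) [L1,L2,L3] — begin 0,0,0
L1 α=1/4: [19/2, 47/2, 113/4]
L2 α=3/8: [281/16, 889/16, 1621/32]
L3 α=1/2: [1641/32, 2729/32, 2549/64]
= [51, 85, 40]

query (0,2) [L1,L2,L3,L4] — begin 0,0,0
after L1 α=2/3: [56/3, 96, 56]
after L2 α=2/7: [922/21, 128, 50]
after L3 α=1: [172, 54, 197]
after L4 α=5/7: [1429/7, 1243/7, 884/7]
→ [204, 178, 126]

at x=1,y=1 over L1,L2,L3,L4:
+L1 (α=5/6) → [205, 775/6, 5/6]
+L2 (α=1/2) → [387/2, 1033/12, 1439/12]
+L3 (α=1) → [244, 127, 130]
+L4 (α=5/8) → [1167/8, 443/4, 1395/8]
rounded: [146, 111, 174]

query (1,0) [L1,L2,L3,L4] — begin 0,0,0
L1 α=1/6: [55/2, 125/6, 31/3]
L2 α=3/4: [1399/8, 1097/24, 1975/12]
L3 α=1/2: [2287/16, 6641/48, 2455/24]
L4 α=1/4: [9341/64, 8737/64, 2823/32]
→ [146, 137, 88]


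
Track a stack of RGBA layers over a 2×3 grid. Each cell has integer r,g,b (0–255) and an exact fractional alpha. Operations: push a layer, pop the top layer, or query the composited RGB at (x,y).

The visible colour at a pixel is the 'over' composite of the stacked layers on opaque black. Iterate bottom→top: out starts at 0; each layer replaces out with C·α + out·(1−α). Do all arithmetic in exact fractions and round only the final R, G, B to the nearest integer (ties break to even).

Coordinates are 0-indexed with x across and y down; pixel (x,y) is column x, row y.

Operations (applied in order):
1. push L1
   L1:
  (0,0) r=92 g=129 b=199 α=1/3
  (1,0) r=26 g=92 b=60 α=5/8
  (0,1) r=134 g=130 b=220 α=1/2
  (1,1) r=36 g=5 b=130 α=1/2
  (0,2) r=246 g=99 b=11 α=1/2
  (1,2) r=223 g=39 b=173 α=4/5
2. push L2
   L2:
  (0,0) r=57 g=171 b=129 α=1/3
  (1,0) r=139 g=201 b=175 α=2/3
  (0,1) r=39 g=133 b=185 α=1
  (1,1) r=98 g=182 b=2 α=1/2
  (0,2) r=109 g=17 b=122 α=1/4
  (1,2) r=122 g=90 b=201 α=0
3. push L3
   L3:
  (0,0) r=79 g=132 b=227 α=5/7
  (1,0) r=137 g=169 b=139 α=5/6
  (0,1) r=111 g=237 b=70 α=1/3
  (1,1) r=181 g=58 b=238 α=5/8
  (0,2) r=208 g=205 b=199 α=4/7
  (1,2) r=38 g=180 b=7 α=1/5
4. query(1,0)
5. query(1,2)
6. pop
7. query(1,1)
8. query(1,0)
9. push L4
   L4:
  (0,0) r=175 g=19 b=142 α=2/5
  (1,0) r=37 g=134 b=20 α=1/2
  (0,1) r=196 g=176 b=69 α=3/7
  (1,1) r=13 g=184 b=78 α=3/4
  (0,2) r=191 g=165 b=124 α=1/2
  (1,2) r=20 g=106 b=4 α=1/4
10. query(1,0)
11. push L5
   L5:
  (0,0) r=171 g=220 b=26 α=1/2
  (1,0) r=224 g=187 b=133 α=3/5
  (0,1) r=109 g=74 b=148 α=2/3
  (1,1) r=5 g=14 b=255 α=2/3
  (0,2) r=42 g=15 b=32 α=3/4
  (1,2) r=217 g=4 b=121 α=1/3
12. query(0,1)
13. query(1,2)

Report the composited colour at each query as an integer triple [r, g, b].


query (1,0) [L1,L2,L3] — begin 0,0,0
after L1 α=5/8: [65/4, 115/2, 75/2]
after L2 α=2/3: [1177/12, 919/6, 775/6]
after L3 α=5/6: [9397/72, 5989/36, 4945/36]
rounded: [131, 166, 137]

(1,2) stack=L1,L2,L3; from [0,0,0]:
after L1 α=4/5: [892/5, 156/5, 692/5]
after L2 α=0: [892/5, 156/5, 692/5]
after L3 α=1/5: [3758/25, 1524/25, 2803/25]
→ [150, 61, 112]

query (1,1) [L1,L2] — begin 0,0,0
after L1 α=1/2: [18, 5/2, 65]
after L2 α=1/2: [58, 369/4, 67/2]
→ [58, 92, 34]

at x=1,y=0 over L1,L2:
+L1 (α=5/8) → [65/4, 115/2, 75/2]
+L2 (α=2/3) → [1177/12, 919/6, 775/6]
→ [98, 153, 129]

(1,0) stack=L1,L2,L4; from [0,0,0]:
after L1 α=5/8: [65/4, 115/2, 75/2]
after L2 α=2/3: [1177/12, 919/6, 775/6]
after L4 α=1/2: [1621/24, 1723/12, 895/12]
= [68, 144, 75]

query (0,1) [L1,L2,L4,L5] — begin 0,0,0
+L1 (α=1/2) → [67, 65, 110]
+L2 (α=1) → [39, 133, 185]
+L4 (α=3/7) → [744/7, 1060/7, 947/7]
+L5 (α=2/3) → [2270/21, 2096/21, 3019/21]
→ [108, 100, 144]

query (1,2) [L1,L2,L4,L5] — begin 0,0,0
L1 α=4/5: [892/5, 156/5, 692/5]
L2 α=0: [892/5, 156/5, 692/5]
L4 α=1/4: [694/5, 499/10, 524/5]
L5 α=1/3: [2473/15, 173/5, 551/5]
rounded: [165, 35, 110]


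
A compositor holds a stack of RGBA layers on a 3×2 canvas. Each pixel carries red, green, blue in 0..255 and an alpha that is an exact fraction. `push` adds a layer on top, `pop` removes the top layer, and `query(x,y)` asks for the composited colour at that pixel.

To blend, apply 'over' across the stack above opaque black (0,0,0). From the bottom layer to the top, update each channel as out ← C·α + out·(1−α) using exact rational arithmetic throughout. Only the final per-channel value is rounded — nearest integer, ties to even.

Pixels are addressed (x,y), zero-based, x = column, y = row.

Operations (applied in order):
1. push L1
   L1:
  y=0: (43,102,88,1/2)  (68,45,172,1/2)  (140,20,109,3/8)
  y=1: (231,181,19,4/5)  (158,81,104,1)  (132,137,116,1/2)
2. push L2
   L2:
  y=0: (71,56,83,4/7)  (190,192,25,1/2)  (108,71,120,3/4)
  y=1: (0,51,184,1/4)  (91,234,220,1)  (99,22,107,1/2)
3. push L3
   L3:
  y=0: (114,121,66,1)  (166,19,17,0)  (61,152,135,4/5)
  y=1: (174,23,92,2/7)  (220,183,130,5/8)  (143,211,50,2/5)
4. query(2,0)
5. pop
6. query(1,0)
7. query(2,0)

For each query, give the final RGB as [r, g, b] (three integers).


(2,0) stack=L1,L2,L3; from [0,0,0]:
+L1 (α=3/8) → [105/2, 15/2, 327/8]
+L2 (α=3/4) → [753/8, 441/8, 3207/32]
+L3 (α=4/5) → [541/8, 1061/8, 20487/160]
= [68, 133, 128]

query (1,0) [L1,L2] — begin 0,0,0
L1 α=1/2: [34, 45/2, 86]
L2 α=1/2: [112, 429/4, 111/2]
rounded: [112, 107, 56]

(2,0) stack=L1,L2; from [0,0,0]:
+L1 (α=3/8) → [105/2, 15/2, 327/8]
+L2 (α=3/4) → [753/8, 441/8, 3207/32]
rounded: [94, 55, 100]


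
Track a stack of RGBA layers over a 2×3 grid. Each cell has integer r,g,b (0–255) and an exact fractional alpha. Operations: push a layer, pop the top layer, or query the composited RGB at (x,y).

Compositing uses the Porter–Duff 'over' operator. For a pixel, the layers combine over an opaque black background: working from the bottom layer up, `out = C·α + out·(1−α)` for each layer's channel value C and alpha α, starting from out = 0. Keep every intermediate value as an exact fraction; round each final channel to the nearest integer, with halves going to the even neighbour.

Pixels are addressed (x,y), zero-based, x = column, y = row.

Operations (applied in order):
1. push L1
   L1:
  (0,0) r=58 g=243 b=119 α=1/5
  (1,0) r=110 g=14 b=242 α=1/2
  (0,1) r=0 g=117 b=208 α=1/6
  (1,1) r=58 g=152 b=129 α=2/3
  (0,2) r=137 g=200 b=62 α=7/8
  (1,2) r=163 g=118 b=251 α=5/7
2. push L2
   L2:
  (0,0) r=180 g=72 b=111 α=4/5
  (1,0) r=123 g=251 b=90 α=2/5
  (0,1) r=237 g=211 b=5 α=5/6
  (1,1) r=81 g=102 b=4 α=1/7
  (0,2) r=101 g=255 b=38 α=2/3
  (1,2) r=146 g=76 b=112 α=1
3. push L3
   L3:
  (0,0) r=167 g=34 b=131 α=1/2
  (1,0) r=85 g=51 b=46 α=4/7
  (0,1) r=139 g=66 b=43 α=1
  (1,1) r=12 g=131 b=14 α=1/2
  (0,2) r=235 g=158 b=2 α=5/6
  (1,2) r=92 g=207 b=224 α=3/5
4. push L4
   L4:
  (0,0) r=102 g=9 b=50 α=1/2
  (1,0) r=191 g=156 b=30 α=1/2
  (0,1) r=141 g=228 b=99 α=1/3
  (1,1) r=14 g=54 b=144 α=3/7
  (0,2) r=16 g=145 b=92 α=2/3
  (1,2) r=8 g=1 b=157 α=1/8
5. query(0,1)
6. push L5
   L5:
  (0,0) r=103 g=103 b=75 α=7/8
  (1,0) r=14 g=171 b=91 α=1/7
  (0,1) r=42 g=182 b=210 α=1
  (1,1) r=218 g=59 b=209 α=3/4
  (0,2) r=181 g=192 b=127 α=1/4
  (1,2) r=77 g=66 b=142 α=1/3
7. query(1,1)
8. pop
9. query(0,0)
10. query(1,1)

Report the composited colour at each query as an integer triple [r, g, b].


at x=0,y=1 over L1,L2,L3,L4:
after L1 α=1/6: [0, 39/2, 104/3]
after L2 α=5/6: [395/2, 2149/12, 179/18]
after L3 α=1: [139, 66, 43]
after L4 α=1/3: [419/3, 120, 185/3]
= [140, 120, 62]

at x=1,y=1 over L1,L2,L3,L4,L5:
+L1 (α=2/3) → [116/3, 304/3, 86]
+L2 (α=1/7) → [313/7, 710/7, 520/7]
+L3 (α=1/2) → [397/14, 1627/14, 309/7]
+L4 (α=3/7) → [1088/49, 4388/49, 4260/49]
+L5 (α=3/4) → [16567/98, 13061/196, 34983/196]
rounded: [169, 67, 178]

at x=0,y=0 over L1,L2,L3,L4:
+L1 (α=1/5) → [58/5, 243/5, 119/5]
+L2 (α=4/5) → [3658/25, 1683/25, 2339/25]
+L3 (α=1/2) → [7833/50, 2533/50, 2807/25]
+L4 (α=1/2) → [12933/100, 2983/100, 4057/50]
→ [129, 30, 81]

query (1,1) [L1,L2,L3,L4] — begin 0,0,0
after L1 α=2/3: [116/3, 304/3, 86]
after L2 α=1/7: [313/7, 710/7, 520/7]
after L3 α=1/2: [397/14, 1627/14, 309/7]
after L4 α=3/7: [1088/49, 4388/49, 4260/49]
= [22, 90, 87]


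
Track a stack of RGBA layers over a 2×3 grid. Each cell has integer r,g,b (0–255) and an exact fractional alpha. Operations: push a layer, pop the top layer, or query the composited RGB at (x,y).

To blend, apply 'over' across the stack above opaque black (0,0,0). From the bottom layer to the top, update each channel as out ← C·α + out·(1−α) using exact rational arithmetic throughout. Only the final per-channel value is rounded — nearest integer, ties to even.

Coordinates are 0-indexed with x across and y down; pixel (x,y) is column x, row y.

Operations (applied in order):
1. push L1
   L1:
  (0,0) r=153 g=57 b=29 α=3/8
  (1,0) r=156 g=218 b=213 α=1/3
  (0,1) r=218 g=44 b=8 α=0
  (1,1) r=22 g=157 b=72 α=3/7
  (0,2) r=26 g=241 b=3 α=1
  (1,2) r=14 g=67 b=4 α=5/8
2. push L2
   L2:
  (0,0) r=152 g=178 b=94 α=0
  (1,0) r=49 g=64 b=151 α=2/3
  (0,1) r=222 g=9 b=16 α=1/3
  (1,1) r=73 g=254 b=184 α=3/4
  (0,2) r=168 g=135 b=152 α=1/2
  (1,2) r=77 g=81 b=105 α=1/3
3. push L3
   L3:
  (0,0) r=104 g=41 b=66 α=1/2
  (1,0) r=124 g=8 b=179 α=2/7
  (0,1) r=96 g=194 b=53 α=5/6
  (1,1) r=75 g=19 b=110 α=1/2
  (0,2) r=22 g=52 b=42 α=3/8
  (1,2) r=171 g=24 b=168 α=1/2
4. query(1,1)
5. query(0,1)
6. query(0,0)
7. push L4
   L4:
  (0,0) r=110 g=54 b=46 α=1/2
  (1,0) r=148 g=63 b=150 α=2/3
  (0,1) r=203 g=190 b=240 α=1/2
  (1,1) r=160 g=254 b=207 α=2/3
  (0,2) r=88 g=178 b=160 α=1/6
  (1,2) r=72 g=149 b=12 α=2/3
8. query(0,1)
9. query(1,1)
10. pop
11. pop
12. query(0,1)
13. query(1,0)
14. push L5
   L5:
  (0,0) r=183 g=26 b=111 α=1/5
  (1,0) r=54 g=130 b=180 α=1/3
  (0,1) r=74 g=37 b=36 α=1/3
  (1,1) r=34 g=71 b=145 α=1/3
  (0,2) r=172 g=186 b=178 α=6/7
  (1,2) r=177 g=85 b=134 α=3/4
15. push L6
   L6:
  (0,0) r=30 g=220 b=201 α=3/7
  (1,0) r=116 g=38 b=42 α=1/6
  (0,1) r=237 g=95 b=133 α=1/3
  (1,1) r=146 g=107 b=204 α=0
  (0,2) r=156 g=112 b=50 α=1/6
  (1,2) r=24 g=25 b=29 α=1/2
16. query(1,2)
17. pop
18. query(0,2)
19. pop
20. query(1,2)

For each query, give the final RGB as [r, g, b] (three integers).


query (1,1) [L1,L2,L3] — begin 0,0,0
after L1 α=3/7: [66/7, 471/7, 216/7]
after L2 α=3/4: [1599/28, 5805/28, 1020/7]
after L3 α=1/2: [3699/56, 6337/56, 895/7]
rounded: [66, 113, 128]

(0,1) stack=L1,L2,L3; from [0,0,0]:
L1 α=0: [0, 0, 0]
L2 α=1/3: [74, 3, 16/3]
L3 α=5/6: [277/3, 973/6, 811/18]
rounded: [92, 162, 45]

(0,0) stack=L1,L2,L3; from [0,0,0]:
L1 α=3/8: [459/8, 171/8, 87/8]
L2 α=0: [459/8, 171/8, 87/8]
L3 α=1/2: [1291/16, 499/16, 615/16]
= [81, 31, 38]

query (0,1) [L1,L2,L3,L4] — begin 0,0,0
after L1 α=0: [0, 0, 0]
after L2 α=1/3: [74, 3, 16/3]
after L3 α=5/6: [277/3, 973/6, 811/18]
after L4 α=1/2: [443/3, 2113/12, 5131/36]
= [148, 176, 143]

(1,1) stack=L1,L2,L3,L4; from [0,0,0]:
after L1 α=3/7: [66/7, 471/7, 216/7]
after L2 α=3/4: [1599/28, 5805/28, 1020/7]
after L3 α=1/2: [3699/56, 6337/56, 895/7]
after L4 α=2/3: [21619/168, 11595/56, 3793/21]
→ [129, 207, 181]

at x=0,y=1 over L1,L2:
+L1 (α=0) → [0, 0, 0]
+L2 (α=1/3) → [74, 3, 16/3]
rounded: [74, 3, 5]

query (1,0) [L1,L2] — begin 0,0,0
L1 α=1/3: [52, 218/3, 71]
L2 α=2/3: [50, 602/9, 373/3]
→ [50, 67, 124]

(1,2) stack=L1,L2,L5,L6; from [0,0,0]:
after L1 α=5/8: [35/4, 335/8, 5/2]
after L2 α=1/3: [63/2, 659/12, 110/3]
after L5 α=3/4: [1125/8, 3719/48, 329/3]
after L6 α=1/2: [1317/16, 4919/96, 208/3]
= [82, 51, 69]

query (0,2) [L1,L2,L5] — begin 0,0,0
L1 α=1: [26, 241, 3]
L2 α=1/2: [97, 188, 155/2]
L5 α=6/7: [1129/7, 1304/7, 2291/14]
rounded: [161, 186, 164]

(1,2) stack=L1,L2; from [0,0,0]:
+L1 (α=5/8) → [35/4, 335/8, 5/2]
+L2 (α=1/3) → [63/2, 659/12, 110/3]
rounded: [32, 55, 37]
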